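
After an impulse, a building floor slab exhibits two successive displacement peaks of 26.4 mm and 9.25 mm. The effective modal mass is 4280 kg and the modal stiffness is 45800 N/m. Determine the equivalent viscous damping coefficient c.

Logarithmic decrement δ = (1/n)·ln(x₀/x_n) = (1/1)·ln(26.4/9.25) = (1/1)·ln(2.854) = 1.049.
ζ = δ/√(4π² + δ²) = 1.049/√(39.48 + 1.10) = 1.049/6.370 = 0.1646.
c = ζ · 2√(km) = 0.1646 × 2√(45800 × 4280) = 0.1646 × 28000 = 4610 N·s/m.

4610 N·s/m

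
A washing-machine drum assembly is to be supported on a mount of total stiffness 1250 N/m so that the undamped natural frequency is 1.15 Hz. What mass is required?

23.9 kg

ω_n = 2πf_n = 2π × 1.15 = 7.226 rad/s.
m = k/ω_n² = 1250/7.226² = 1250/52.21 = 23.94 kg.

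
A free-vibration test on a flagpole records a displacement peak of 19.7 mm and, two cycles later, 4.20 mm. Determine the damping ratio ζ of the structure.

Logarithmic decrement δ = (1/n)·ln(x₀/x_n) = (1/2)·ln(19.7/4.20) = (1/2)·ln(4.690) = 0.7728.
ζ = δ/√(4π² + δ²) = 0.7728/√(39.48 + 0.597) = 0.7728/6.331 = 0.1221.

0.122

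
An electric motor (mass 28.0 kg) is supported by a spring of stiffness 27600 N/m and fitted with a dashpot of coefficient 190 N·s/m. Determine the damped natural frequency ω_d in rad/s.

ω_n = √(k/m) = √(27600/28.0) = 31.40 rad/s.
Critical damping c_c = 2√(k·m) = 2√(27600 × 28.0) = 1758 N·s/m, so ζ = c/c_c = 190/1758 = 0.1081.
ω_d = ω_n√(1 − ζ²) = 31.40 × √(1 − 0.0117) = 31.21 rad/s.

31.2 rad/s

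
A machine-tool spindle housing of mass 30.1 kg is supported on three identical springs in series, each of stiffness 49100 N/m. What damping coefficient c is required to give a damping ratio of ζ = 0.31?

Series springs: 1/k_eq = 3/49100, so k_eq = 49100/3 = 16370 N/m.
c_c = 2√(k_eq·m) = 2√(16370 × 30.1) = 1404 N·s/m.
c = ζ·c_c = 0.31 × 1404 = 435.2 N·s/m.

435 N·s/m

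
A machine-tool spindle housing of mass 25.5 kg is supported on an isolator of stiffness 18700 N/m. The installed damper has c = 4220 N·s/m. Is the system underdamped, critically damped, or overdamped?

overdamped

c_c = 2√(k·m) = 1381 N·s/m; ζ = c/c_c = 4220/1381 = 3.06.
Since ζ > 1 the system is overdamped.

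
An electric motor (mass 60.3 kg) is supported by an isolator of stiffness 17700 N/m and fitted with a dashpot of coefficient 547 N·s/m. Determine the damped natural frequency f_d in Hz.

2.63 Hz

ω_n = √(k/m) = √(17700/60.3) = 17.13 rad/s.
Critical damping c_c = 2√(k·m) = 2√(17700 × 60.3) = 2066 N·s/m, so ζ = c/c_c = 547/2066 = 0.2647.
ω_d = ω_n√(1 − ζ²) = 17.13 × √(1 − 0.0701) = 16.52 rad/s.
f_d = ω_d/(2π) = 2.629 Hz.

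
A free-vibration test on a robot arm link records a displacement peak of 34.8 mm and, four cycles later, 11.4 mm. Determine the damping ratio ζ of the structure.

Logarithmic decrement δ = (1/n)·ln(x₀/x_n) = (1/4)·ln(34.8/11.4) = (1/4)·ln(3.053) = 0.2790.
ζ = δ/√(4π² + δ²) = 0.2790/√(39.48 + 0.0778) = 0.2790/6.289 = 0.04436.

0.0444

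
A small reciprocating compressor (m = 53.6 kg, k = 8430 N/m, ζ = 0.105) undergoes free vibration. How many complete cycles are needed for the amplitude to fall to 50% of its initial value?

Logarithmic decrement δ = 2πζ/√(1 − ζ²) = 2π × 0.1050/√(1 − 0.0110) = 0.6634.
x_n/x₀ = e^(−nδ) ≤ 0.5; take ln: n ≥ ln(1/0.5)/δ = 0.6931/0.6634 = 1.045.
So 2 complete cycles are required.

2 cycles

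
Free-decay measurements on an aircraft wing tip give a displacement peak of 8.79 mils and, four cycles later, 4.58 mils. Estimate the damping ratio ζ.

0.0259

Logarithmic decrement δ = (1/n)·ln(x₀/x_n) = (1/4)·ln(8.79/4.58) = (1/4)·ln(1.919) = 0.1630.
ζ = δ/√(4π² + δ²) = 0.1630/√(39.48 + 0.0266) = 0.1630/6.285 = 0.02593.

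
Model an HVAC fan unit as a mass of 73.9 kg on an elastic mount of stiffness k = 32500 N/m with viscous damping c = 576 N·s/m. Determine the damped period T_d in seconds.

ω_n = √(k/m) = √(32500/73.9) = 20.97 rad/s.
Critical damping c_c = 2√(k·m) = 2√(32500 × 73.9) = 3100 N·s/m, so ζ = c/c_c = 576/3100 = 0.1858.
ω_d = ω_n√(1 − ζ²) = 20.97 × √(1 − 0.0345) = 20.61 rad/s.
T_d = 2π/ω_d = 0.3049 s.

0.305 s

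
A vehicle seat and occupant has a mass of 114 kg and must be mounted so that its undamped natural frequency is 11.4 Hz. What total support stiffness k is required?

585000 N/m

ω_n = 2πf_n = 2π × 11.4 = 71.63 rad/s.
k = m·ω_n² = 114 × 71.63² = 114 × 5131 = 584900 N/m.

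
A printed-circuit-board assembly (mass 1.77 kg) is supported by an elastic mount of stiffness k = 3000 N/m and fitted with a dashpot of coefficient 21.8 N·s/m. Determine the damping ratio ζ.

ω_n = √(k/m) = √(3000/1.77) = 41.17 rad/s.
Critical damping c_c = 2√(k·m) = 2√(3000 × 1.77) = 145.7 N·s/m, so ζ = c/c_c = 21.8/145.7 = 0.1496.

0.150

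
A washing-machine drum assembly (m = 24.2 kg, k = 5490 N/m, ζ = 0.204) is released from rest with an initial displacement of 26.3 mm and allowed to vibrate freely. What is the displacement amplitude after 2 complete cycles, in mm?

1.92 mm

Logarithmic decrement δ = 2πζ/√(1 − ζ²) = 2π × 0.2040/√(1 − 0.0416) = 1.309.
After n cycles, x_n/x₀ = e^(−nδ), so x_2 = 26.3 × e^(−2 × 1.309) = 26.3 × 0.07290 = 1.917 mm.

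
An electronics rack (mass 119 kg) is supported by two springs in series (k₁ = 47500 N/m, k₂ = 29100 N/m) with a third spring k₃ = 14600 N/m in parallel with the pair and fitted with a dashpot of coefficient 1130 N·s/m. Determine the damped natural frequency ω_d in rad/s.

15.9 rad/s

Series pair: k_s = k₁k₂/(k₁+k₂) = (47500)(29100)/(47500 + 29100) = 18050 N/m. In parallel with k₃: k_eq = 18050 + 14600 = 32650 N/m.
ω_n = √(k_eq/m) = √(32650/119) = 16.56 rad/s.
Critical damping c_c = 2√(k_eq·m) = 2√(32650 × 119) = 3942 N·s/m, so ζ = c/c_c = 1130/3942 = 0.2867.
ω_d = ω_n√(1 − ζ²) = 16.56 × √(1 − 0.0822) = 15.87 rad/s.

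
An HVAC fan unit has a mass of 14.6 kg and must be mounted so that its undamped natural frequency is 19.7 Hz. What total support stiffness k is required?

224000 N/m

ω_n = 2πf_n = 2π × 19.7 = 123.8 rad/s.
k = m·ω_n² = 14.6 × 123.8² = 14.6 × 15320 = 223700 N/m.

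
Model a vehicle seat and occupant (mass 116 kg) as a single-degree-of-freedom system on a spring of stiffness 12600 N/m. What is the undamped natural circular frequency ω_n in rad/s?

10.4 rad/s

ω_n = √(k/m) = √(12600/116) = √108.6 = 10.42 rad/s.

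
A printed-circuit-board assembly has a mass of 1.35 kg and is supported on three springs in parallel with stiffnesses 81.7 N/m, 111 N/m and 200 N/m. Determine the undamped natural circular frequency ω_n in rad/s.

17.1 rad/s

Parallel springs add: k_eq = 81.7 + 111 + 200 = 392.7 N/m.
ω_n = √(k_eq/m) = √(392.7/1.35) = √290.9 = 17.06 rad/s.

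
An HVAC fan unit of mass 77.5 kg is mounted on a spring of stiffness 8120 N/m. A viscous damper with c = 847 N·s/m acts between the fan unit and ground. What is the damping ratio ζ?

0.534

ω_n = √(k/m) = √(8120/77.5) = 10.24 rad/s.
Critical damping c_c = 2√(k·m) = 2√(8120 × 77.5) = 1587 N·s/m, so ζ = c/c_c = 847/1587 = 0.5339.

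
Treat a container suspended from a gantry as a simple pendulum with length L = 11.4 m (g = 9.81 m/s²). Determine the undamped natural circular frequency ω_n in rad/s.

For a simple pendulum ω_n = √(g/L) = √(9.81/11.4) = √0.8605 = 0.9276 rad/s.

0.928 rad/s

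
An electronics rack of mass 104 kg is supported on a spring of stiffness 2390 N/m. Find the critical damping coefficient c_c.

c_c = 2√(k·m) = 2√(2390 × 104) = 2 × 498.6 = 997.1 N·s/m.

997 N·s/m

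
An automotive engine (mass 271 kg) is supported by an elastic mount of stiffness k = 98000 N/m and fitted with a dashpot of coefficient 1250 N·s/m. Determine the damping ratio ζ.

0.121

ω_n = √(k/m) = √(98000/271) = 19.02 rad/s.
Critical damping c_c = 2√(k·m) = 2√(98000 × 271) = 10310 N·s/m, so ζ = c/c_c = 1250/10310 = 0.1213.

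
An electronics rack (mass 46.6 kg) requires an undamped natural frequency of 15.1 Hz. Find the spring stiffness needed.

419000 N/m

ω_n = 2πf_n = 2π × 15.1 = 94.88 rad/s.
k = m·ω_n² = 46.6 × 94.88² = 46.6 × 9001 = 419500 N/m.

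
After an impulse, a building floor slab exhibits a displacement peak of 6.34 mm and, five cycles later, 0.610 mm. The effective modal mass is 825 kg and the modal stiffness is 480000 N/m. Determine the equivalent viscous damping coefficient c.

2960 N·s/m

Logarithmic decrement δ = (1/n)·ln(x₀/x_n) = (1/5)·ln(6.34/0.610) = (1/5)·ln(10.39) = 0.4682.
ζ = δ/√(4π² + δ²) = 0.4682/√(39.48 + 0.219) = 0.4682/6.301 = 0.07432.
c = ζ · 2√(km) = 0.07432 × 2√(480000 × 825) = 0.07432 × 39800 = 2958 N·s/m.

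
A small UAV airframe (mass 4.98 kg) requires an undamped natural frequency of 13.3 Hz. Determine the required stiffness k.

34800 N/m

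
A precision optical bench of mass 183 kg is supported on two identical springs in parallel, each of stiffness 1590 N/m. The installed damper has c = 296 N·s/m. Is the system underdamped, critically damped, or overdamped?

Parallel springs add: k_eq = 2 × 1590 = 3180 N/m.
c_c = 2√(k_eq·m) = 1526 N·s/m; ζ = c/c_c = 296/1526 = 0.194.
Since ζ < 1 the system is underdamped.

underdamped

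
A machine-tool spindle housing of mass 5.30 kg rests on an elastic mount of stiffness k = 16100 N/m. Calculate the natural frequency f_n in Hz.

8.77 Hz

ω_n = √(k/m) = √(16100/5.30) = √3038 = 55.12 rad/s.
f_n = ω_n/(2π) = 55.12/6.283 = 8.772 Hz.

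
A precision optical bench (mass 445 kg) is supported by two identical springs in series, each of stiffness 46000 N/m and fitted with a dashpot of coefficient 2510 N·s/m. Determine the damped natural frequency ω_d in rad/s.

Series springs: 1/k_eq = 2/46000, so k_eq = 46000/2 = 23000 N/m.
ω_n = √(k_eq/m) = √(23000/445) = 7.189 rad/s.
Critical damping c_c = 2√(k_eq·m) = 2√(23000 × 445) = 6398 N·s/m, so ζ = c/c_c = 2510/6398 = 0.3923.
ω_d = ω_n√(1 − ζ²) = 7.189 × √(1 − 0.154) = 6.613 rad/s.

6.61 rad/s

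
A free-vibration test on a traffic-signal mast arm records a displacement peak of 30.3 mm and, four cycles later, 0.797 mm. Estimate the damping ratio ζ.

0.143

Logarithmic decrement δ = (1/n)·ln(x₀/x_n) = (1/4)·ln(30.3/0.797) = (1/4)·ln(38.02) = 0.9095.
ζ = δ/√(4π² + δ²) = 0.9095/√(39.48 + 0.827) = 0.9095/6.349 = 0.1433.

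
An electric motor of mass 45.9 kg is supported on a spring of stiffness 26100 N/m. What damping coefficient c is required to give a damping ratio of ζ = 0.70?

1530 N·s/m

c_c = 2√(k·m) = 2√(26100 × 45.9) = 2189 N·s/m.
c = ζ·c_c = 0.70 × 2189 = 1532 N·s/m.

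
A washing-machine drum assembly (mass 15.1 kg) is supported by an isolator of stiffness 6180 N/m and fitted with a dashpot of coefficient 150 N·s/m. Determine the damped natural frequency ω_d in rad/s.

ω_n = √(k/m) = √(6180/15.1) = 20.23 rad/s.
Critical damping c_c = 2√(k·m) = 2√(6180 × 15.1) = 611.0 N·s/m, so ζ = c/c_c = 150/611.0 = 0.2455.
ω_d = ω_n√(1 − ζ²) = 20.23 × √(1 − 0.0603) = 19.61 rad/s.

19.6 rad/s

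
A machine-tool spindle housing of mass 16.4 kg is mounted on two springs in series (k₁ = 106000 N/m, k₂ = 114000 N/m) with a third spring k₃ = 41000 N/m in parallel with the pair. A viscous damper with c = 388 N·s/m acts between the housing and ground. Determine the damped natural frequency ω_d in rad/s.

Series pair: k_s = k₁k₂/(k₁+k₂) = (106000)(114000)/(106000 + 114000) = 54930 N/m. In parallel with k₃: k_eq = 54930 + 41000 = 95930 N/m.
ω_n = √(k_eq/m) = √(95930/16.4) = 76.48 rad/s.
Critical damping c_c = 2√(k_eq·m) = 2√(95930 × 16.4) = 2509 N·s/m, so ζ = c/c_c = 388/2509 = 0.1547.
ω_d = ω_n√(1 − ζ²) = 76.48 × √(1 − 0.0239) = 75.56 rad/s.

75.6 rad/s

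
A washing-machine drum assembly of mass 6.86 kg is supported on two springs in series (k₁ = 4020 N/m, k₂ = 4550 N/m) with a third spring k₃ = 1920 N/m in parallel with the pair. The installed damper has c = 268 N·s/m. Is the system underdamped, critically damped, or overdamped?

Series pair: k_s = k₁k₂/(k₁+k₂) = (4020)(4550)/(4020 + 4550) = 2134 N/m. In parallel with k₃: k_eq = 2134 + 1920 = 4054 N/m.
c_c = 2√(k_eq·m) = 333.5 N·s/m; ζ = c/c_c = 268/333.5 = 0.803.
Since ζ < 1 the system is underdamped.

underdamped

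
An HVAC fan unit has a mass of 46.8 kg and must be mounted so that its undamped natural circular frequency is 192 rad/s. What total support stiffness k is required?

k = m·ω_n² = 46.8 × 192.0² = 46.8 × 36860 = 1725000 N/m.

1730000 N/m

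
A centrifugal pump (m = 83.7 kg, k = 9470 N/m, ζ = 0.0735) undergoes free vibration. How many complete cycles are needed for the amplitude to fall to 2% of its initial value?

9 cycles

Logarithmic decrement δ = 2πζ/√(1 − ζ²) = 2π × 0.07350/√(1 − 0.00540) = 0.4631.
x_n/x₀ = e^(−nδ) ≤ 0.02; take ln: n ≥ ln(1/0.02)/δ = 3.912/0.4631 = 8.448.
So 9 complete cycles are required.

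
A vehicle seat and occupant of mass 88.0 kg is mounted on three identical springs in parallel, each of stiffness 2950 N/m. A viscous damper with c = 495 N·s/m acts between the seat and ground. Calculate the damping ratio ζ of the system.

0.280

Parallel springs add: k_eq = 3 × 2950 = 8850 N/m.
ω_n = √(k_eq/m) = √(8850/88.0) = 10.03 rad/s.
Critical damping c_c = 2√(k_eq·m) = 2√(8850 × 88.0) = 1765 N·s/m, so ζ = c/c_c = 495/1765 = 0.2805.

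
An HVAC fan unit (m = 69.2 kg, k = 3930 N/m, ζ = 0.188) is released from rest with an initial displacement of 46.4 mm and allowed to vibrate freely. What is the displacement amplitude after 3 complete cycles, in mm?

1.26 mm

Logarithmic decrement δ = 2πζ/√(1 − ζ²) = 2π × 0.1880/√(1 − 0.0353) = 1.203.
After n cycles, x_n/x₀ = e^(−nδ), so x_3 = 46.4 × e^(−3 × 1.203) = 46.4 × 0.02710 = 1.258 mm.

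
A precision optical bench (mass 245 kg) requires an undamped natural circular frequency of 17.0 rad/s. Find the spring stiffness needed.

k = m·ω_n² = 245 × 17.00² = 245 × 289.0 = 70800 N/m.

70800 N/m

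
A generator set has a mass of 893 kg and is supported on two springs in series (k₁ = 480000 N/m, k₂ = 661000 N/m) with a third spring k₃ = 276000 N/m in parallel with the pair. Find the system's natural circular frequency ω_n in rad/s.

Series pair: k_s = k₁k₂/(k₁+k₂) = (480000)(661000)/(480000 + 661000) = 278100 N/m. In parallel with k₃: k_eq = 278100 + 276000 = 554100 N/m.
ω_n = √(k_eq/m) = √(554100/893) = √620.5 = 24.91 rad/s.

24.9 rad/s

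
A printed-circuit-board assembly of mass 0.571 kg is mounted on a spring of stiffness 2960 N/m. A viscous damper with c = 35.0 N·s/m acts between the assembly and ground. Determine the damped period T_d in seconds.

0.0964 s

ω_n = √(k/m) = √(2960/0.571) = 72.00 rad/s.
Critical damping c_c = 2√(k·m) = 2√(2960 × 0.571) = 82.22 N·s/m, so ζ = c/c_c = 35.0/82.22 = 0.4257.
ω_d = ω_n√(1 − ζ²) = 72.00 × √(1 − 0.181) = 65.15 rad/s.
T_d = 2π/ω_d = 0.09644 s.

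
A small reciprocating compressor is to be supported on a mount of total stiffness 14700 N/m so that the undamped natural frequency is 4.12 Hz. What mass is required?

21.9 kg

ω_n = 2πf_n = 2π × 4.12 = 25.89 rad/s.
m = k/ω_n² = 14700/25.89² = 14700/670.1 = 21.94 kg.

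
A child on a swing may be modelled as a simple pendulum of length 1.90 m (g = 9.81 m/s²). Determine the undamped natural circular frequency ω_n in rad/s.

For a simple pendulum ω_n = √(g/L) = √(9.81/1.90) = √5.163 = 2.272 rad/s.

2.27 rad/s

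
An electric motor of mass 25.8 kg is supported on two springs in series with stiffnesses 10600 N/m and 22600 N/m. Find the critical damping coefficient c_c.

Series springs: 1/k_eq = 1/10600 + 1/22600 = 0.0001386, so k_eq = 7216 N/m.
c_c = 2√(k_eq·m) = 2√(7216 × 25.8) = 2 × 431.5 = 862.9 N·s/m.

863 N·s/m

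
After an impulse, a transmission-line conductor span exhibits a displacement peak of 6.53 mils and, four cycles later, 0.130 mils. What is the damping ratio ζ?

Logarithmic decrement δ = (1/n)·ln(x₀/x_n) = (1/4)·ln(6.53/0.130) = (1/4)·ln(50.23) = 0.9792.
ζ = δ/√(4π² + δ²) = 0.9792/√(39.48 + 0.959) = 0.9792/6.359 = 0.1540.

0.154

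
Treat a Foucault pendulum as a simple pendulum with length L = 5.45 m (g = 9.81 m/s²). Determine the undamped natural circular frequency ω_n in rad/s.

1.34 rad/s

For a simple pendulum ω_n = √(g/L) = √(9.81/5.45) = √1.800 = 1.342 rad/s.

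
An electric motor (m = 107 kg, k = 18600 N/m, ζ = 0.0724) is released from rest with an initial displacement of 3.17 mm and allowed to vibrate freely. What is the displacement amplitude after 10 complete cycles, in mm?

0.0331 mm

Logarithmic decrement δ = 2πζ/√(1 − ζ²) = 2π × 0.07240/√(1 − 0.00524) = 0.4561.
After n cycles, x_n/x₀ = e^(−nδ), so x_10 = 3.17 × e^(−10 × 0.4561) = 3.17 × 0.01045 = 0.03313 mm.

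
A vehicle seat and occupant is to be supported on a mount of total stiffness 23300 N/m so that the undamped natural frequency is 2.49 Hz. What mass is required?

ω_n = 2πf_n = 2π × 2.49 = 15.65 rad/s.
m = k/ω_n² = 23300/15.65² = 23300/244.8 = 95.19 kg.

95.2 kg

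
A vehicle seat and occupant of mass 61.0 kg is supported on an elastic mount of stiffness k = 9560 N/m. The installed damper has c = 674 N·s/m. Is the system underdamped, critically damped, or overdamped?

underdamped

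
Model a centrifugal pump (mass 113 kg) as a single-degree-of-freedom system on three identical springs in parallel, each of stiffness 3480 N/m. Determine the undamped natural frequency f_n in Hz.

1.53 Hz

Parallel springs add: k_eq = 3 × 3480 = 10440 N/m.
ω_n = √(k_eq/m) = √(10440/113) = √92.39 = 9.612 rad/s.
f_n = ω_n/(2π) = 9.612/6.283 = 1.530 Hz.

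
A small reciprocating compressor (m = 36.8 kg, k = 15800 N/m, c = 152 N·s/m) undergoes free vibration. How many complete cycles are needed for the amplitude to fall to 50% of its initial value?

ζ = c/(2√(km)) = 152/(2√(15800 × 36.8)) = 152/1525 = 0.09967.
Logarithmic decrement δ = 2πζ/√(1 − ζ²) = 2π × 0.09967/√(1 − 0.00993) = 0.6294.
x_n/x₀ = e^(−nδ) ≤ 0.5; take ln: n ≥ ln(1/0.5)/δ = 0.6931/0.6294 = 1.101.
So 2 complete cycles are required.

2 cycles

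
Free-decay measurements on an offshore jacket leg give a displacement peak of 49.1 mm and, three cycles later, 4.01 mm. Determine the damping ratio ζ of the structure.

0.132

Logarithmic decrement δ = (1/n)·ln(x₀/x_n) = (1/3)·ln(49.1/4.01) = (1/3)·ln(12.24) = 0.8350.
ζ = δ/√(4π² + δ²) = 0.8350/√(39.48 + 0.697) = 0.8350/6.338 = 0.1317.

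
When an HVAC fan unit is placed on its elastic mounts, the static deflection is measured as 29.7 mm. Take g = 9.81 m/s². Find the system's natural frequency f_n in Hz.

2.89 Hz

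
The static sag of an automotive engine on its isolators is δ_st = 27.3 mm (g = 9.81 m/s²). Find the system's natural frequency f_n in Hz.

3.02 Hz

ω_n = √(g/δ_st) = √(9.81/0.0273) = √359.3 = 18.96 rad/s.
f_n = ω_n/(2π) = 18.96/6.283 = 3.017 Hz.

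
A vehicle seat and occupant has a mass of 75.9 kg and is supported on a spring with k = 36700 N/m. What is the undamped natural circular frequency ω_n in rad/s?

ω_n = √(k/m) = √(36700/75.9) = √483.5 = 21.99 rad/s.

22.0 rad/s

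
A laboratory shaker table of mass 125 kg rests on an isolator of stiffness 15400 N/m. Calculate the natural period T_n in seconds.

0.566 s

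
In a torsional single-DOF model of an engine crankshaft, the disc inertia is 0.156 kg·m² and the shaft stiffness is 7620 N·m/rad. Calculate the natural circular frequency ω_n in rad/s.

221 rad/s

ω_n = √(k_t/J) = √(7620/0.156) = √48850 = 221.0 rad/s.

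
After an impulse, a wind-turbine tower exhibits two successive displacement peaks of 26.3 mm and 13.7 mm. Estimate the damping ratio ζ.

Logarithmic decrement δ = (1/n)·ln(x₀/x_n) = (1/1)·ln(26.3/13.7) = (1/1)·ln(1.920) = 0.6522.
ζ = δ/√(4π² + δ²) = 0.6522/√(39.48 + 0.425) = 0.6522/6.317 = 0.1032.

0.103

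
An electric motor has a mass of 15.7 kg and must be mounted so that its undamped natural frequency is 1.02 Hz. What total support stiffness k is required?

645 N/m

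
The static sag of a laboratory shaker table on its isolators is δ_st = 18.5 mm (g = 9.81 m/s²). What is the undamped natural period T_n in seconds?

ω_n = √(g/δ_st) = √(9.81/0.0185) = √530.3 = 23.03 rad/s.
T_n = 2π/ω_n = 6.283/23.03 = 0.2729 s.

0.273 s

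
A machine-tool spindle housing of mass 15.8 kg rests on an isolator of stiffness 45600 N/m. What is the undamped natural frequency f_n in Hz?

8.55 Hz

ω_n = √(k/m) = √(45600/15.8) = √2886 = 53.72 rad/s.
f_n = ω_n/(2π) = 53.72/6.283 = 8.550 Hz.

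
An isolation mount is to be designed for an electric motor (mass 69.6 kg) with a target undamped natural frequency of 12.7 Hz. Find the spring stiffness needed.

443000 N/m

ω_n = 2πf_n = 2π × 12.7 = 79.80 rad/s.
k = m·ω_n² = 69.6 × 79.80² = 69.6 × 6367 = 443200 N/m.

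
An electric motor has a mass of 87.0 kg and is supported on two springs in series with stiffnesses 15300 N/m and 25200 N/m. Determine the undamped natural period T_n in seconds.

0.601 s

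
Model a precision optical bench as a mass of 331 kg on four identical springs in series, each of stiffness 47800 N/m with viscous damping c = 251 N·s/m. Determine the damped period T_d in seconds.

1.05 s

Series springs: 1/k_eq = 4/47800, so k_eq = 47800/4 = 11950 N/m.
ω_n = √(k_eq/m) = √(11950/331) = 6.009 rad/s.
Critical damping c_c = 2√(k_eq·m) = 2√(11950 × 331) = 3978 N·s/m, so ζ = c/c_c = 251/3978 = 0.06310.
ω_d = ω_n√(1 − ζ²) = 6.009 × √(1 − 0.00398) = 5.997 rad/s.
T_d = 2π/ω_d = 1.048 s.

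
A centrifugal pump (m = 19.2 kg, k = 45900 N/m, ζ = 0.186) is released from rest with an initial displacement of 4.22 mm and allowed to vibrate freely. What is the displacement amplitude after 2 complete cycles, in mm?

Logarithmic decrement δ = 2πζ/√(1 − ζ²) = 2π × 0.1860/√(1 − 0.0346) = 1.189.
After n cycles, x_n/x₀ = e^(−nδ), so x_2 = 4.22 × e^(−2 × 1.189) = 4.22 × 0.09266 = 0.3910 mm.

0.391 mm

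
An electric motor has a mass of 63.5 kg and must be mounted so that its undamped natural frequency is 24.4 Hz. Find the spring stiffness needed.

1490000 N/m

ω_n = 2πf_n = 2π × 24.4 = 153.3 rad/s.
k = m·ω_n² = 63.5 × 153.3² = 63.5 × 23500 = 1492000 N/m.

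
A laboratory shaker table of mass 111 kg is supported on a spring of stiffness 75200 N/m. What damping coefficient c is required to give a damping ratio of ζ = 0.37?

2140 N·s/m

c_c = 2√(k·m) = 2√(75200 × 111) = 5778 N·s/m.
c = ζ·c_c = 0.37 × 5778 = 2138 N·s/m.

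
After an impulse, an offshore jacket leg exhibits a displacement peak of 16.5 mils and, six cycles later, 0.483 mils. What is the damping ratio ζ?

Logarithmic decrement δ = (1/n)·ln(x₀/x_n) = (1/6)·ln(16.5/0.483) = (1/6)·ln(34.16) = 0.5885.
ζ = δ/√(4π² + δ²) = 0.5885/√(39.48 + 0.346) = 0.5885/6.311 = 0.09326.

0.0933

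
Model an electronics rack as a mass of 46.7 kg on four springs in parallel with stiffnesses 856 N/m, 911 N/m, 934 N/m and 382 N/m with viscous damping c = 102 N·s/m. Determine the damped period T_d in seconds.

0.780 s

Parallel springs add: k_eq = 856 + 911 + 934 + 382 = 3083 N/m.
ω_n = √(k_eq/m) = √(3083/46.7) = 8.125 rad/s.
Critical damping c_c = 2√(k_eq·m) = 2√(3083 × 46.7) = 758.9 N·s/m, so ζ = c/c_c = 102/758.9 = 0.1344.
ω_d = ω_n√(1 − ζ²) = 8.125 × √(1 − 0.0181) = 8.051 rad/s.
T_d = 2π/ω_d = 0.7804 s.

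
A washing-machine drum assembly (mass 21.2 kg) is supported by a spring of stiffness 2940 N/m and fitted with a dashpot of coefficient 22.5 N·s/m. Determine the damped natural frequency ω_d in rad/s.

ω_n = √(k/m) = √(2940/21.2) = 11.78 rad/s.
Critical damping c_c = 2√(k·m) = 2√(2940 × 21.2) = 499.3 N·s/m, so ζ = c/c_c = 22.5/499.3 = 0.04506.
ω_d = ω_n√(1 − ζ²) = 11.78 × √(1 − 0.00203) = 11.76 rad/s.

11.8 rad/s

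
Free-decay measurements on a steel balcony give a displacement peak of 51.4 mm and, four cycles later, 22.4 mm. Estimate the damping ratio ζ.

0.0330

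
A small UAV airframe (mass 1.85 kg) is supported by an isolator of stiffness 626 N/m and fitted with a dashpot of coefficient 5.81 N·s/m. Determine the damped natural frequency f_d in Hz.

ω_n = √(k/m) = √(626.0/1.85) = 18.40 rad/s.
Critical damping c_c = 2√(k·m) = 2√(626.0 × 1.85) = 68.06 N·s/m, so ζ = c/c_c = 5.81/68.06 = 0.08536.
ω_d = ω_n√(1 − ζ²) = 18.40 × √(1 − 0.00729) = 18.33 rad/s.
f_d = ω_d/(2π) = 2.917 Hz.

2.92 Hz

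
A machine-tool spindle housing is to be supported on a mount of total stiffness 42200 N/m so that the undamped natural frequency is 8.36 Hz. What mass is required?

ω_n = 2πf_n = 2π × 8.36 = 52.53 rad/s.
m = k/ω_n² = 42200/52.53² = 42200/2759 = 15.29 kg.

15.3 kg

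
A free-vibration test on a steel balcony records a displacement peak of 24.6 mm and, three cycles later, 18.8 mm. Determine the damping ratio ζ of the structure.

0.0143

Logarithmic decrement δ = (1/n)·ln(x₀/x_n) = (1/3)·ln(24.6/18.8) = (1/3)·ln(1.309) = 0.08963.
ζ = δ/√(4π² + δ²) = 0.08963/√(39.48 + 0.00803) = 0.08963/6.284 = 0.01426.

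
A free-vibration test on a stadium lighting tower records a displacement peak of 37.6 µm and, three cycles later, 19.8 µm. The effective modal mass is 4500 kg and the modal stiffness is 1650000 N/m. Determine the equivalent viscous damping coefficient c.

5860 N·s/m

Logarithmic decrement δ = (1/n)·ln(x₀/x_n) = (1/3)·ln(37.6/19.8) = (1/3)·ln(1.899) = 0.2138.
ζ = δ/√(4π² + δ²) = 0.2138/√(39.48 + 0.0457) = 0.2138/6.287 = 0.03400.
c = ζ · 2√(km) = 0.03400 × 2√(1650000 × 4500) = 0.03400 × 172300 = 5860 N·s/m.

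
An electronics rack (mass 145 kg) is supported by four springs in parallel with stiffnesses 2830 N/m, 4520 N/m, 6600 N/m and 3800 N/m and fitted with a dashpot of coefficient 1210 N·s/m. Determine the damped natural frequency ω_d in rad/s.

Parallel springs add: k_eq = 2830 + 4520 + 6600 + 3800 = 17750 N/m.
ω_n = √(k_eq/m) = √(17750/145) = 11.06 rad/s.
Critical damping c_c = 2√(k_eq·m) = 2√(17750 × 145) = 3209 N·s/m, so ζ = c/c_c = 1210/3209 = 0.3771.
ω_d = ω_n√(1 − ζ²) = 11.06 × √(1 − 0.142) = 10.25 rad/s.

10.2 rad/s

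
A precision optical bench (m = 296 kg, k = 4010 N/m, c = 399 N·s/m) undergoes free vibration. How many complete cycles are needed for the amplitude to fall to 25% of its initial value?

ζ = c/(2√(km)) = 399/(2√(4010 × 296)) = 399/2179 = 0.1831.
Logarithmic decrement δ = 2πζ/√(1 − ζ²) = 2π × 0.1831/√(1 − 0.0335) = 1.170.
x_n/x₀ = e^(−nδ) ≤ 0.25; take ln: n ≥ ln(1/0.25)/δ = 1.386/1.170 = 1.185.
So 2 complete cycles are required.

2 cycles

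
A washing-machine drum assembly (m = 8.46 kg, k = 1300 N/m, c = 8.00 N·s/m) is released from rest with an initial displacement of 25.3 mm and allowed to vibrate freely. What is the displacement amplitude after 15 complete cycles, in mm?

ζ = c/(2√(km)) = 8.00/(2√(1300 × 8.46)) = 8.00/209.7 = 0.03814.
Logarithmic decrement δ = 2πζ/√(1 − ζ²) = 2π × 0.03814/√(1 − 0.00145) = 0.2398.
After n cycles, x_n/x₀ = e^(−nδ), so x_15 = 25.3 × e^(−15 × 0.2398) = 25.3 × 0.02739 = 0.6931 mm.

0.693 mm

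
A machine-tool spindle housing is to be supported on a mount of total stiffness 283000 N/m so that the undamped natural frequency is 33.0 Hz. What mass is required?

6.58 kg

ω_n = 2πf_n = 2π × 33.0 = 207.3 rad/s.
m = k/ω_n² = 283000/207.3² = 283000/42990 = 6.583 kg.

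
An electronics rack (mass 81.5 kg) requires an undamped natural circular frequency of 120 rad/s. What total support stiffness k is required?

k = m·ω_n² = 81.5 × 120.0² = 81.5 × 14400 = 1174000 N/m.

1170000 N/m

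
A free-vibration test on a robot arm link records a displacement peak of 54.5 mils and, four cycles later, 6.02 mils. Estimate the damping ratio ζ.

Logarithmic decrement δ = (1/n)·ln(x₀/x_n) = (1/4)·ln(54.5/6.02) = (1/4)·ln(9.053) = 0.5508.
ζ = δ/√(4π² + δ²) = 0.5508/√(39.48 + 0.303) = 0.5508/6.307 = 0.08732.

0.0873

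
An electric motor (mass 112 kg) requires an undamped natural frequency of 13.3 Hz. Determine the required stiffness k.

782000 N/m

ω_n = 2πf_n = 2π × 13.3 = 83.57 rad/s.
k = m·ω_n² = 112 × 83.57² = 112 × 6983 = 782100 N/m.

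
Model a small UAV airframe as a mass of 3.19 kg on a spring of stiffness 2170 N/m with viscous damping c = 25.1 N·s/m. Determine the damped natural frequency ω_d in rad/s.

25.8 rad/s

ω_n = √(k/m) = √(2170/3.19) = 26.08 rad/s.
Critical damping c_c = 2√(k·m) = 2√(2170 × 3.19) = 166.4 N·s/m, so ζ = c/c_c = 25.1/166.4 = 0.1508.
ω_d = ω_n√(1 − ζ²) = 26.08 × √(1 − 0.0228) = 25.78 rad/s.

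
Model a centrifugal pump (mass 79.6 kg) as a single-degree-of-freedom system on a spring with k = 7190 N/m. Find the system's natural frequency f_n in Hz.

1.51 Hz

ω_n = √(k/m) = √(7190/79.6) = √90.33 = 9.504 rad/s.
f_n = ω_n/(2π) = 9.504/6.283 = 1.513 Hz.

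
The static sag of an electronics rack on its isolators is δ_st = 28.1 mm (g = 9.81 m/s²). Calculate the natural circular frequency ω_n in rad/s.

18.7 rad/s

ω_n = √(g/δ_st) = √(9.81/0.0281) = √349.1 = 18.68 rad/s.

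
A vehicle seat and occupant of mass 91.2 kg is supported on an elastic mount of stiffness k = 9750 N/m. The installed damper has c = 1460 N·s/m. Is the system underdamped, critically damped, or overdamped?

underdamped

c_c = 2√(k·m) = 1886 N·s/m; ζ = c/c_c = 1460/1886 = 0.774.
Since ζ < 1 the system is underdamped.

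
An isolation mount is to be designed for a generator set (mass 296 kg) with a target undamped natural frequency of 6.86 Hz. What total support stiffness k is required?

550000 N/m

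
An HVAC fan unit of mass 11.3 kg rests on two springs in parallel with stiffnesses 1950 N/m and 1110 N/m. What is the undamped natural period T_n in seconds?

Parallel springs add: k_eq = 1950 + 1110 = 3060 N/m.
ω_n = √(k_eq/m) = √(3060/11.3) = √270.8 = 16.46 rad/s.
T_n = 2π/ω_n = 6.283/16.46 = 0.3818 s.

0.382 s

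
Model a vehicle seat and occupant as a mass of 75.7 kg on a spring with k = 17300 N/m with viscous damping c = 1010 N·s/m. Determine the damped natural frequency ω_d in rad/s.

ω_n = √(k/m) = √(17300/75.7) = 15.12 rad/s.
Critical damping c_c = 2√(k·m) = 2√(17300 × 75.7) = 2289 N·s/m, so ζ = c/c_c = 1010/2289 = 0.4413.
ω_d = ω_n√(1 − ζ²) = 15.12 × √(1 − 0.195) = 13.57 rad/s.

13.6 rad/s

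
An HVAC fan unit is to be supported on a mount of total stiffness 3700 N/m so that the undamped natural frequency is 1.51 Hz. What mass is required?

41.1 kg

ω_n = 2πf_n = 2π × 1.51 = 9.488 rad/s.
m = k/ω_n² = 3700/9.488² = 3700/90.01 = 41.10 kg.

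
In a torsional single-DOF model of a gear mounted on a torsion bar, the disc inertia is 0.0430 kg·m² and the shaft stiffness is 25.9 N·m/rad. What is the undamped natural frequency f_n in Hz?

3.91 Hz

ω_n = √(k_t/J) = √(25.9/0.0430) = √602.3 = 24.54 rad/s.
f_n = ω_n/(2π) = 24.54/6.283 = 3.906 Hz.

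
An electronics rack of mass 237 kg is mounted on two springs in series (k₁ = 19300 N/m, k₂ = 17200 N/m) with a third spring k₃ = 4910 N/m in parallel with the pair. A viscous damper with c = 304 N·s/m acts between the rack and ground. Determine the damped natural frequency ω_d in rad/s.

Series pair: k_s = k₁k₂/(k₁+k₂) = (19300)(17200)/(19300 + 17200) = 9095 N/m. In parallel with k₃: k_eq = 9095 + 4910 = 14000 N/m.
ω_n = √(k_eq/m) = √(14000/237) = 7.687 rad/s.
Critical damping c_c = 2√(k_eq·m) = 2√(14000 × 237) = 3644 N·s/m, so ζ = c/c_c = 304/3644 = 0.08343.
ω_d = ω_n√(1 − ζ²) = 7.687 × √(1 − 0.00696) = 7.660 rad/s.

7.66 rad/s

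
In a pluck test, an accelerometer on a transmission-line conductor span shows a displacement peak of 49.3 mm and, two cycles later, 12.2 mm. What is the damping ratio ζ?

0.110

Logarithmic decrement δ = (1/n)·ln(x₀/x_n) = (1/2)·ln(49.3/12.2) = (1/2)·ln(4.041) = 0.6982.
ζ = δ/√(4π² + δ²) = 0.6982/√(39.48 + 0.488) = 0.6982/6.322 = 0.1104.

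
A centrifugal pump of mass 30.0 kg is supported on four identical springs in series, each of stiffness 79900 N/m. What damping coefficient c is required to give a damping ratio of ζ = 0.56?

867 N·s/m

Series springs: 1/k_eq = 4/79900, so k_eq = 79900/4 = 19980 N/m.
c_c = 2√(k_eq·m) = 2√(19980 × 30.0) = 1548 N·s/m.
c = ζ·c_c = 0.56 × 1548 = 867.0 N·s/m.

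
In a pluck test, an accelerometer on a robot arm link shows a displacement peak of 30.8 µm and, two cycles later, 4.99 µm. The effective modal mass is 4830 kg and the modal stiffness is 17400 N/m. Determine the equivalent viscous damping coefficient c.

Logarithmic decrement δ = (1/n)·ln(x₀/x_n) = (1/2)·ln(30.8/4.99) = (1/2)·ln(6.172) = 0.9100.
ζ = δ/√(4π² + δ²) = 0.9100/√(39.48 + 0.828) = 0.9100/6.349 = 0.1433.
c = ζ · 2√(km) = 0.1433 × 2√(17400 × 4830) = 0.1433 × 18330 = 2628 N·s/m.

2630 N·s/m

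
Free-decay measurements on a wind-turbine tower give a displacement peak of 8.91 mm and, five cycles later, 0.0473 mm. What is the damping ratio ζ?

0.164

Logarithmic decrement δ = (1/n)·ln(x₀/x_n) = (1/5)·ln(8.91/0.0473) = (1/5)·ln(188.4) = 1.048.
ζ = δ/√(4π² + δ²) = 1.048/√(39.48 + 1.10) = 1.048/6.370 = 0.1645.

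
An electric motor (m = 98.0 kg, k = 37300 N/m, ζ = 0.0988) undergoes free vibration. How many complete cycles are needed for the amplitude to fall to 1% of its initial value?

Logarithmic decrement δ = 2πζ/√(1 − ζ²) = 2π × 0.09880/√(1 − 0.00976) = 0.6238.
x_n/x₀ = e^(−nδ) ≤ 0.01; take ln: n ≥ ln(1/0.01)/δ = 4.605/0.6238 = 7.382.
So 8 complete cycles are required.

8 cycles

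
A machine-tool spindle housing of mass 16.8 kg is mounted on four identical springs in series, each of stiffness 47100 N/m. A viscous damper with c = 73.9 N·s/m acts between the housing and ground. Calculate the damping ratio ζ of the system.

0.0831

Series springs: 1/k_eq = 4/47100, so k_eq = 47100/4 = 11780 N/m.
ω_n = √(k_eq/m) = √(11780/16.8) = 26.47 rad/s.
Critical damping c_c = 2√(k_eq·m) = 2√(11780 × 16.8) = 889.5 N·s/m, so ζ = c/c_c = 73.9/889.5 = 0.08308.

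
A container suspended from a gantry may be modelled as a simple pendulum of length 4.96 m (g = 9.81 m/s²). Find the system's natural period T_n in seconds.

For a simple pendulum ω_n = √(g/L) = √(9.81/4.96) = √1.978 = 1.406 rad/s.
T_n = 2π/ω_n = 6.283/1.406 = 4.468 s.

4.47 s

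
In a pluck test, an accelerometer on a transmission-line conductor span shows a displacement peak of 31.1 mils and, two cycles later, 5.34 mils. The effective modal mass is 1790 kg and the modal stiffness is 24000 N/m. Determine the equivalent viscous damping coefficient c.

Logarithmic decrement δ = (1/n)·ln(x₀/x_n) = (1/2)·ln(31.1/5.34) = (1/2)·ln(5.824) = 0.8810.
ζ = δ/√(4π² + δ²) = 0.8810/√(39.48 + 0.776) = 0.8810/6.345 = 0.1389.
c = ζ · 2√(km) = 0.1389 × 2√(24000 × 1790) = 0.1389 × 13110 = 1820 N·s/m.

1820 N·s/m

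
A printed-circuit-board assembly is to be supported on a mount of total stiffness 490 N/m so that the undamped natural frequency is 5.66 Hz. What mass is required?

ω_n = 2πf_n = 2π × 5.66 = 35.56 rad/s.
m = k/ω_n² = 490/35.56² = 490/1265 = 0.3874 kg.

0.387 kg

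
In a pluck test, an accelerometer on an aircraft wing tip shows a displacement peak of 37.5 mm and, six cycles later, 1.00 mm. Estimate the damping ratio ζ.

Logarithmic decrement δ = (1/n)·ln(x₀/x_n) = (1/6)·ln(37.5/1.00) = (1/6)·ln(37.50) = 0.6041.
ζ = δ/√(4π² + δ²) = 0.6041/√(39.48 + 0.365) = 0.6041/6.312 = 0.09570.

0.0957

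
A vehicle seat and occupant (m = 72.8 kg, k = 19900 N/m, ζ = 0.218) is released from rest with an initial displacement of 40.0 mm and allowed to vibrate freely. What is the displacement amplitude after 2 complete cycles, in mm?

2.42 mm

Logarithmic decrement δ = 2πζ/√(1 − ζ²) = 2π × 0.2180/√(1 − 0.0475) = 1.403.
After n cycles, x_n/x₀ = e^(−nδ), so x_2 = 40.0 × e^(−2 × 1.403) = 40.0 × 0.06039 = 2.415 mm.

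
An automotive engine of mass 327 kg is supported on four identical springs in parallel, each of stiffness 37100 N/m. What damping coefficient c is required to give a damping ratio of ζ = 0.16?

2230 N·s/m

Parallel springs add: k_eq = 4 × 37100 = 148400 N/m.
c_c = 2√(k_eq·m) = 2√(148400 × 327) = 13930 N·s/m.
c = ζ·c_c = 0.16 × 13930 = 2229 N·s/m.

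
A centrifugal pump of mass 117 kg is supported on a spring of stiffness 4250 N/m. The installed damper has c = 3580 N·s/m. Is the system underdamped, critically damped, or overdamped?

overdamped

c_c = 2√(k·m) = 1410 N·s/m; ζ = c/c_c = 3580/1410 = 2.54.
Since ζ > 1 the system is overdamped.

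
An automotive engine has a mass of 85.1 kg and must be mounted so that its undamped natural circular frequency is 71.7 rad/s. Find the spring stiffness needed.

437000 N/m

k = m·ω_n² = 85.1 × 71.70² = 85.1 × 5141 = 437500 N/m.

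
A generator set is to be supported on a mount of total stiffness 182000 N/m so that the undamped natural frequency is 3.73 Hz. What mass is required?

ω_n = 2πf_n = 2π × 3.73 = 23.44 rad/s.
m = k/ω_n² = 182000/23.44² = 182000/549.3 = 331.4 kg.

331 kg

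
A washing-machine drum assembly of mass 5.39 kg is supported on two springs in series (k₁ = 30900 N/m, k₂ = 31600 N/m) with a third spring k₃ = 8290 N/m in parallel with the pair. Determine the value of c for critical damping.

Series pair: k_s = k₁k₂/(k₁+k₂) = (30900)(31600)/(30900 + 31600) = 15620 N/m. In parallel with k₃: k_eq = 15620 + 8290 = 23910 N/m.
c_c = 2√(k_eq·m) = 2√(23910 × 5.39) = 2 × 359.0 = 718.0 N·s/m.

718 N·s/m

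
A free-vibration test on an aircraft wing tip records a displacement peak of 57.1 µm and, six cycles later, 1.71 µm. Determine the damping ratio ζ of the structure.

0.0927

Logarithmic decrement δ = (1/n)·ln(x₀/x_n) = (1/6)·ln(57.1/1.71) = (1/6)·ln(33.39) = 0.5847.
ζ = δ/√(4π² + δ²) = 0.5847/√(39.48 + 0.342) = 0.5847/6.310 = 0.09266.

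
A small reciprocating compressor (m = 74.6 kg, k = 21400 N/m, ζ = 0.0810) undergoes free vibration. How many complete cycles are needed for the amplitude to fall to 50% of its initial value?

2 cycles

Logarithmic decrement δ = 2πζ/√(1 − ζ²) = 2π × 0.08100/√(1 − 0.00656) = 0.5106.
x_n/x₀ = e^(−nδ) ≤ 0.5; take ln: n ≥ ln(1/0.5)/δ = 0.6931/0.5106 = 1.357.
So 2 complete cycles are required.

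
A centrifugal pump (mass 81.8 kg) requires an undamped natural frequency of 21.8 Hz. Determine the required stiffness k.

ω_n = 2πf_n = 2π × 21.8 = 137.0 rad/s.
k = m·ω_n² = 81.8 × 137.0² = 81.8 × 18760 = 1535000 N/m.

1530000 N/m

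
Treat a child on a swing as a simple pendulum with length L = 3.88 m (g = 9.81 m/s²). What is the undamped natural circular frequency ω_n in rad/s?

For a simple pendulum ω_n = √(g/L) = √(9.81/3.88) = √2.528 = 1.590 rad/s.

1.59 rad/s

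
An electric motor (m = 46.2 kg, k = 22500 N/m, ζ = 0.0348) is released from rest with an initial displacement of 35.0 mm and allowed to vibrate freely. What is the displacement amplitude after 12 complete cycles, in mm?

2.53 mm

Logarithmic decrement δ = 2πζ/√(1 − ζ²) = 2π × 0.03480/√(1 − 0.00121) = 0.2188.
After n cycles, x_n/x₀ = e^(−nδ), so x_12 = 35.0 × e^(−12 × 0.2188) = 35.0 × 0.07241 = 2.534 mm.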